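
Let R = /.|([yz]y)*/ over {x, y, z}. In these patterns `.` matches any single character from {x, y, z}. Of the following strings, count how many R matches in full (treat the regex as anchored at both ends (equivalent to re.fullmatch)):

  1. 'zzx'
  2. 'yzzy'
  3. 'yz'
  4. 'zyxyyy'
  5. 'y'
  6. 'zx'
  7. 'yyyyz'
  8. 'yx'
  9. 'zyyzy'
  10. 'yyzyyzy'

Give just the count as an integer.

1 → no match
2 → no match
3 → no match
4 → no match
5 → match
6 → no match
7 → no match
8 → no match
9 → no match
10 → no match
Total matched: 1

1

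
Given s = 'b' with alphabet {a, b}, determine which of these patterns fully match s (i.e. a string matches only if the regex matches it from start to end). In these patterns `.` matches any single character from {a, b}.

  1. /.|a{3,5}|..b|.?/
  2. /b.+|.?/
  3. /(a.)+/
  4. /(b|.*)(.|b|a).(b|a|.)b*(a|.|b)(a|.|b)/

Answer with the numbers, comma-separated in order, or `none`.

1 → match
2 → match
3 → no match — must start with 'a'
4 → no match

1, 2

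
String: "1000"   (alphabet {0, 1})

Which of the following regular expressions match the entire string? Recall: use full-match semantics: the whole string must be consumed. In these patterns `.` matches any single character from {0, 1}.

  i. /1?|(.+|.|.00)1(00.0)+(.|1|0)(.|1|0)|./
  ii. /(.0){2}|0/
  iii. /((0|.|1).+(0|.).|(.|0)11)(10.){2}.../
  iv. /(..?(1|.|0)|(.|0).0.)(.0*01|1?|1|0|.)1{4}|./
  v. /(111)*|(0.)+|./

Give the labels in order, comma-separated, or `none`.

ii

i → no match
ii → match
iii → no match
iv → no match
v → no match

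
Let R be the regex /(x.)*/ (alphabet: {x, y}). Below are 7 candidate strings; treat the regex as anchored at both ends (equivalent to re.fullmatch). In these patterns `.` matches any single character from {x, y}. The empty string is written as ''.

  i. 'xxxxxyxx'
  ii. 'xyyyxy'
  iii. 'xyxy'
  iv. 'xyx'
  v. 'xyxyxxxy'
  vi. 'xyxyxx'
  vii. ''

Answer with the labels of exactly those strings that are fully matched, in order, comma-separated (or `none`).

i → match
ii → no match
iii → match
iv → no match
v → match
vi → match
vii → match

i, iii, v, vi, vii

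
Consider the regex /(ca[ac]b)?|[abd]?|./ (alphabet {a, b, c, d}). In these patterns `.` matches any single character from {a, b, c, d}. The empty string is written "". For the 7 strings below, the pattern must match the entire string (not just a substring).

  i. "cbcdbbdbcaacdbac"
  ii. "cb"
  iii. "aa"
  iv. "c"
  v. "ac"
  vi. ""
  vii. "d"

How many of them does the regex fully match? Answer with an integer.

3

i → no match
ii → no match
iii → no match
iv → match
v → no match
vi → match
vii → match
Total matched: 3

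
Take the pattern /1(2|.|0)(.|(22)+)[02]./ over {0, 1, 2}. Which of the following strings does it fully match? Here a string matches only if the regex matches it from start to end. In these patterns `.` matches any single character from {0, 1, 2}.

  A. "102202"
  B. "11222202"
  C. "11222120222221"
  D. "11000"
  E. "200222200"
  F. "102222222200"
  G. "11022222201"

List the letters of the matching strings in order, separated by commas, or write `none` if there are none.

A, B, D, F

A. "102202" → match
B. "11222202" → match
C → no match
D. "11000" → match
E. "200222200" → no match — must start with "1"
F. "102222222200" → match
G. "11022222201" → no match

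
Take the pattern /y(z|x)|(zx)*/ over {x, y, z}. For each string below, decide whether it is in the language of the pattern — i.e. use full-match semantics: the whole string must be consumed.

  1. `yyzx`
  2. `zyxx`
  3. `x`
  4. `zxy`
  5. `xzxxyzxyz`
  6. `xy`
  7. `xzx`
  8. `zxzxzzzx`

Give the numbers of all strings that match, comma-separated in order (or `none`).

1 → no match
2 → no match
3 → no match
4 → no match
5 → no match
6 → no match
7 → no match
8 → no match

none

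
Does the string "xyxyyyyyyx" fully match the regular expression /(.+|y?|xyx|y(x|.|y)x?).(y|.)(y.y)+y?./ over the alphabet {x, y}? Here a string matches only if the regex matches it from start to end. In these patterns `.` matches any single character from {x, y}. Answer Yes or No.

Yes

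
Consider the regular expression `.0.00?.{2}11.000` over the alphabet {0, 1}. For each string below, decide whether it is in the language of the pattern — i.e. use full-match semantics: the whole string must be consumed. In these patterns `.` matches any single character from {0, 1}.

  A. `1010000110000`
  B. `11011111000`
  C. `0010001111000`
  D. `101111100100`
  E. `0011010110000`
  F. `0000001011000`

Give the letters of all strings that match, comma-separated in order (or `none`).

A → match
B → no match
C → match
D → no match — must end with `000`
E → no match
F → no match

A, C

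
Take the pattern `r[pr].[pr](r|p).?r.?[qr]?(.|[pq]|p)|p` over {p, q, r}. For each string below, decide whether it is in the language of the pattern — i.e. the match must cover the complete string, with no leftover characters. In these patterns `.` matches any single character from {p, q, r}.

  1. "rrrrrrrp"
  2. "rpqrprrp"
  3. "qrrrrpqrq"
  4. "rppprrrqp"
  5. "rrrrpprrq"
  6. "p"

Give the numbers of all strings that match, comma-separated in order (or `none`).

1 → match
2 → match
3 → no match
4 → match
5 → match
6 → match

1, 2, 4, 5, 6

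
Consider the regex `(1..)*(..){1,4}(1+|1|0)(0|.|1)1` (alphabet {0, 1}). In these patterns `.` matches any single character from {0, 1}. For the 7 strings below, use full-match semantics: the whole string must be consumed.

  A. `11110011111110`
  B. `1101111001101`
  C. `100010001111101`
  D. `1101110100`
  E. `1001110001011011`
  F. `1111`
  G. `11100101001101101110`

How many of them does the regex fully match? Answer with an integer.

A → no match — must end with `1`
B → match
C → match
D → no match — must end with `1`
E → no match
F → no match
G → no match — must end with `1`
Total matched: 2

2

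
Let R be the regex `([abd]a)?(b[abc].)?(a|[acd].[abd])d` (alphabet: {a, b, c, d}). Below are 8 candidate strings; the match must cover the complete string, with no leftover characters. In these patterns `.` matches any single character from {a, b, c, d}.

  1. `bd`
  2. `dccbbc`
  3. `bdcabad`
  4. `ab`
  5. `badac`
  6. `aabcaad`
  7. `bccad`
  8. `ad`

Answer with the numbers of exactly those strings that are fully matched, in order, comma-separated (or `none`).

6, 7, 8

1. `bd` → no match
2. `dccbbc` → no match — must end with `d`
3. `bdcabad` → no match
4. `ab` → no match — must end with `d`
5. `badac` → no match — must end with `d`
6. `aabcaad` → match
7. `bccad` → match
8. `ad` → match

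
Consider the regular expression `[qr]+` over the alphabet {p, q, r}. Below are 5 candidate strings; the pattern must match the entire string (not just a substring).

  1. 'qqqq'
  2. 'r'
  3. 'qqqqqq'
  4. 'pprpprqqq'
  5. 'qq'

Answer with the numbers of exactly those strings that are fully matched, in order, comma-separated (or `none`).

1, 2, 3, 5

1 → match
2 → match
3 → match
4 → no match
5 → match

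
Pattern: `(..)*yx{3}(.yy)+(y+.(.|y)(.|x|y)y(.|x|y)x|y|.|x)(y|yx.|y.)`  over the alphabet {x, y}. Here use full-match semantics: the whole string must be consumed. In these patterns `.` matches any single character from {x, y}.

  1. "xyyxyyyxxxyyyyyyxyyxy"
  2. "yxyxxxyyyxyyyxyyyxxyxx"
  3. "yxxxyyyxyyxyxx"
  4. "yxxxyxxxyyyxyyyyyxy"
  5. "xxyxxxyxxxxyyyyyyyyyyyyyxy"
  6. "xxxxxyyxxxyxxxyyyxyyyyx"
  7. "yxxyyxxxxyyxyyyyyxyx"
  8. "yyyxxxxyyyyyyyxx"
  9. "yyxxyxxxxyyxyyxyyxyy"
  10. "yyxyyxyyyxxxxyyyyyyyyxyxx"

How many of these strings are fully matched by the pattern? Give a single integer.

1 → match
2 → match
3 → match
4 → match
5 → match
6 → match
7 → match
8 → match
9 → match
10 → match
Total matched: 10

10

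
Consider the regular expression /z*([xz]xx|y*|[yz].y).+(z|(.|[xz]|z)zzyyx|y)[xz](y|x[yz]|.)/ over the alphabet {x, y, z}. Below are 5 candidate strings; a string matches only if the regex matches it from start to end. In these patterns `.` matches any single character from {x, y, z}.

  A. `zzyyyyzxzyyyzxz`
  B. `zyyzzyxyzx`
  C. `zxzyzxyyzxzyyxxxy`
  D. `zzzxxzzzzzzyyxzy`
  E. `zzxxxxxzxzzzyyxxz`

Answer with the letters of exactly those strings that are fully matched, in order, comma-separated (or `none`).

A → match
B → match
C → no match
D → match
E → match

A, B, D, E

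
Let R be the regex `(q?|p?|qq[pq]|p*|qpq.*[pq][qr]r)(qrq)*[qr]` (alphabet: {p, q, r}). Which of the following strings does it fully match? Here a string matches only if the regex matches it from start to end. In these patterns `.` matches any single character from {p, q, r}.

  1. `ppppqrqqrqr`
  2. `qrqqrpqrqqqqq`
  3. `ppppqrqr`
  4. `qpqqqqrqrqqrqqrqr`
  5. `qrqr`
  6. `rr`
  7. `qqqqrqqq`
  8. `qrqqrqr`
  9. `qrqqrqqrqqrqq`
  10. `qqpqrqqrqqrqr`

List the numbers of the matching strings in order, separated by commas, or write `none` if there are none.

1, 3, 4, 5, 8, 9, 10

1 → match
2 → no match
3 → match
4 → match
5 → match
6 → no match
7 → no match
8 → match
9 → match
10 → match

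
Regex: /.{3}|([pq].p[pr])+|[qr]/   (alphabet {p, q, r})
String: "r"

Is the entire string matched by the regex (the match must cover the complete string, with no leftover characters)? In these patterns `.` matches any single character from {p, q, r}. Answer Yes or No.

Yes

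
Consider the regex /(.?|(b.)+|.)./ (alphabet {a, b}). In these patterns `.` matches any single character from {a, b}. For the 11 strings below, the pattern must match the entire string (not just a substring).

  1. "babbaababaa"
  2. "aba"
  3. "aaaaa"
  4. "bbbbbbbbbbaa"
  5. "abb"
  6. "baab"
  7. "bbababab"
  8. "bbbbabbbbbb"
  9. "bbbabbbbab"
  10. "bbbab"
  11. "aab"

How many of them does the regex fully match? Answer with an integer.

1

1 → no match
2 → no match
3 → no match
4 → no match
5 → no match
6 → no match
7 → no match
8 → no match
9 → no match
10 → match
11 → no match
Total matched: 1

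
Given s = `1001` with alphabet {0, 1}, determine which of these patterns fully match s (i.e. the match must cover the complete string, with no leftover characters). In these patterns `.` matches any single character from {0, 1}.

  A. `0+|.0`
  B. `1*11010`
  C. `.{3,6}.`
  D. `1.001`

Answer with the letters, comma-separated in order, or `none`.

C

A → no match — must end with `0`
B → no match — must end with `11010`
C → match
D → no match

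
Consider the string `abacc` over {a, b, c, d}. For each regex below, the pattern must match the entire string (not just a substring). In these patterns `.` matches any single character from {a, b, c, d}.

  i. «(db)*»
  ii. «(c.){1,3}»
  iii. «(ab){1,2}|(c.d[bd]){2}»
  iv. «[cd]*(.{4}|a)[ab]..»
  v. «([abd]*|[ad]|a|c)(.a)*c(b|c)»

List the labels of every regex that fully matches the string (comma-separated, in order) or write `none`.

i → no match
ii → no match — must start with `c`
iii → no match
iv → no match
v → match

v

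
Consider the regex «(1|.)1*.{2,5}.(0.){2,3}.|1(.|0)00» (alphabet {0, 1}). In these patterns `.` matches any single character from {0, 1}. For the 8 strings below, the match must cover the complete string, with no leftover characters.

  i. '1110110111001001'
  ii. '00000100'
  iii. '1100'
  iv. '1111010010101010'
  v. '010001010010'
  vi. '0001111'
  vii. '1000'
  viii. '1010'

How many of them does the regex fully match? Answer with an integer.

3

i → no match
ii → no match
iii → match
iv → match
v → no match
vi → no match
vii → match
viii → no match
Total matched: 3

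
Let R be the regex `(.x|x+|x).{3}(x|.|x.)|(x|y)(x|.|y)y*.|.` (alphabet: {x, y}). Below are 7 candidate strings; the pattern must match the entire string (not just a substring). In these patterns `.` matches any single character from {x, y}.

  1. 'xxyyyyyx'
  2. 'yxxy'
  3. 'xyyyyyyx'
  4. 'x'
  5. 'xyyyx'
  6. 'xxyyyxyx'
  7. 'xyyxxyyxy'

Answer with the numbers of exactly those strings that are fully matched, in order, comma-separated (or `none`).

1, 3, 4, 5

1. 'xxyyyyyx' → match
2. 'yxxy' → no match
3. 'xyyyyyyx' → match
4. 'x' → match
5. 'xyyyx' → match
6. 'xxyyyxyx' → no match
7. 'xyyxxyyxy' → no match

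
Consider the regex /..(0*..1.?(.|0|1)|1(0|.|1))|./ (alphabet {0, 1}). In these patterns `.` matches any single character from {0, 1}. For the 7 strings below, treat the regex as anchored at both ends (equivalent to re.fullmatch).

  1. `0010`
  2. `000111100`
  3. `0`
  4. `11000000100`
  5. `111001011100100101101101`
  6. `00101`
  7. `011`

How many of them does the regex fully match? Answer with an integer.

3

1 → match
2 → no match
3 → match
4 → match
5 → no match
6 → no match
7 → no match
Total matched: 3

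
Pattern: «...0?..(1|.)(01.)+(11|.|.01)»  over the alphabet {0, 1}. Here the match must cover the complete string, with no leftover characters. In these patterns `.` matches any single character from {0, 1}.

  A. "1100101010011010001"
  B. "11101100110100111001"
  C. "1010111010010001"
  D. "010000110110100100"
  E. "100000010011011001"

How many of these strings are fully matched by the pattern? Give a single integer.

3

A → match
B → no match
C → match
D → no match
E → match
Total matched: 3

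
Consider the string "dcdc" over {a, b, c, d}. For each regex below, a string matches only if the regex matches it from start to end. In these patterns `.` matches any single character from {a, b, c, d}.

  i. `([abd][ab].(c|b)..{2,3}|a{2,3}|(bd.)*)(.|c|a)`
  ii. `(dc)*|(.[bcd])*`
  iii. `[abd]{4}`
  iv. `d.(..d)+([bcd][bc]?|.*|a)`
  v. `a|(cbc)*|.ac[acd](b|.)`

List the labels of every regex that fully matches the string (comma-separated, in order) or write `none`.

i → no match
ii → match
iii → no match
iv → no match
v → no match

ii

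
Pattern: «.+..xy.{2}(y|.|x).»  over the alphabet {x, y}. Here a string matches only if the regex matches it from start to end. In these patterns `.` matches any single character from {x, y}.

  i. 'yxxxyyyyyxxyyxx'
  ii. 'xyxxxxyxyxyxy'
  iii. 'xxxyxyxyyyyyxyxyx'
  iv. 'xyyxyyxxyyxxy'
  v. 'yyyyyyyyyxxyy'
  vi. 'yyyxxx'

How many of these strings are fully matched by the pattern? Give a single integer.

2

i → no match
ii → match
iii → no match
iv → match
v → no match
vi → no match
Total matched: 2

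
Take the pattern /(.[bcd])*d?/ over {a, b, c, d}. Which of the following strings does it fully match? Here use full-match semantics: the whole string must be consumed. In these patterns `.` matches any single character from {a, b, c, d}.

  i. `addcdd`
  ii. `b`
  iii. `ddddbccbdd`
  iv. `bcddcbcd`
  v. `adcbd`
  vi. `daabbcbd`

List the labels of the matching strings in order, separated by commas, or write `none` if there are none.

i → match
ii → no match
iii → match
iv → match
v → match
vi → no match

i, iii, iv, v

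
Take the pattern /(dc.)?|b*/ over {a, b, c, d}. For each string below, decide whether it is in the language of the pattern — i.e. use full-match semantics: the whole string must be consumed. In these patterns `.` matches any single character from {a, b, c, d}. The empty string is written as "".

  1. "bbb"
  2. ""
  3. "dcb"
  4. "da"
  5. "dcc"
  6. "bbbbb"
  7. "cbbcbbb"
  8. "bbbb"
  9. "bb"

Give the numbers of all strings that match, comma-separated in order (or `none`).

1, 2, 3, 5, 6, 8, 9

1 → match
2 → match
3 → match
4 → no match
5 → match
6 → match
7 → no match
8 → match
9 → match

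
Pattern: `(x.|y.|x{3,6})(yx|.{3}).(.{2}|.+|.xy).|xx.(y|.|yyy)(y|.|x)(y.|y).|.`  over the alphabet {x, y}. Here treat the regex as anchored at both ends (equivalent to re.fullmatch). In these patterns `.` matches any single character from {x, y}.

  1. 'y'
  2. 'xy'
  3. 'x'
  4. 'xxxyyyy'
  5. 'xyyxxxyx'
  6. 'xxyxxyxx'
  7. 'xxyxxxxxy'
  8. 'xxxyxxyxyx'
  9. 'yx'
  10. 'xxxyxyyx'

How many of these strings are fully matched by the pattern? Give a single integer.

8

1 → match
2 → no match
3 → match
4 → match
5 → match
6 → match
7 → match
8 → match
9 → no match
10 → match
Total matched: 8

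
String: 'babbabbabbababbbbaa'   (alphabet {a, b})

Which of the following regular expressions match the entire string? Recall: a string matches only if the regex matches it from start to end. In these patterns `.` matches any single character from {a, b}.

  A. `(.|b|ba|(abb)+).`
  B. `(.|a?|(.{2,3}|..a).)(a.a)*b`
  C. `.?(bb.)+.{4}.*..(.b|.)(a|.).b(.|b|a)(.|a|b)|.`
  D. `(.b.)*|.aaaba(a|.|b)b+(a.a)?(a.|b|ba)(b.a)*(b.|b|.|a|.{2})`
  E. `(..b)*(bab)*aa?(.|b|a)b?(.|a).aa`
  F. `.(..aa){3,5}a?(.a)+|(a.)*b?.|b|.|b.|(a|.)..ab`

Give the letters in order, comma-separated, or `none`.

E

A → no match
B → no match — must end with 'b'
C → no match
D → no match
E → match
F → no match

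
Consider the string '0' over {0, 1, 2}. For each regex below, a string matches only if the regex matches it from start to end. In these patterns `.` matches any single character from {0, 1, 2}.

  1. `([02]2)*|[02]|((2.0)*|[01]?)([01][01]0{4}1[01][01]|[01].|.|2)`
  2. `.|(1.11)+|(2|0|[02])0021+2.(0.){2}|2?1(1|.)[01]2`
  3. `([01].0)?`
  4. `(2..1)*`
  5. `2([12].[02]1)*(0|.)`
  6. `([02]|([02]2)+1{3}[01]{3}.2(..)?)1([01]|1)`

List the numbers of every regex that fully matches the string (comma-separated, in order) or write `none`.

1, 2

1 → match
2 → match
3 → no match
4 → no match
5 → no match — must start with '2'
6 → no match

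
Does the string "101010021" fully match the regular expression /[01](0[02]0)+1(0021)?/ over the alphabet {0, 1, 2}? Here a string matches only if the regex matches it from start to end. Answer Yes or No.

No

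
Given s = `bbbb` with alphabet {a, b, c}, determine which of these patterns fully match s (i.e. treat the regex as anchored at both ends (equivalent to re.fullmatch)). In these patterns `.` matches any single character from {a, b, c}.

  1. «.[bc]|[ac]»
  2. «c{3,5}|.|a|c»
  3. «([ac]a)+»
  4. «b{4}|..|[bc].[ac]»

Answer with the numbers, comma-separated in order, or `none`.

4

1 → no match
2 → no match
3 → no match — must end with `a`
4 → match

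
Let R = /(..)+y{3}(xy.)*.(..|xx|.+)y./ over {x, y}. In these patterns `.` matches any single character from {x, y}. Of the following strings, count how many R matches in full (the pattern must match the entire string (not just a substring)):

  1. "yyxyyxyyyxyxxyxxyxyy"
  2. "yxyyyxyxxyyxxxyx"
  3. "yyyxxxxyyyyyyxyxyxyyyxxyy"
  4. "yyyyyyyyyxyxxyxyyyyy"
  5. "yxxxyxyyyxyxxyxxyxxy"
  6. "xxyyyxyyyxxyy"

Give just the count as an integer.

1 → match
2 → match
3 → match
4 → match
5 → no match
6 → match
Total matched: 5

5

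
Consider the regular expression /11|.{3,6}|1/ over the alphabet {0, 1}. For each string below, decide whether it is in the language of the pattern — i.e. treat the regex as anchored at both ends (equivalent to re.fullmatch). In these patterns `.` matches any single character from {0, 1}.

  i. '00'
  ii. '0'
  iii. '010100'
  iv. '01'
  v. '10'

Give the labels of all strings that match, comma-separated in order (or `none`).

i → no match
ii → no match
iii → match
iv → no match
v → no match

iii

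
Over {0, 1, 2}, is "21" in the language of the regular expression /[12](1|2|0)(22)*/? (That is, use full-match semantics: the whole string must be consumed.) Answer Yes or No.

Yes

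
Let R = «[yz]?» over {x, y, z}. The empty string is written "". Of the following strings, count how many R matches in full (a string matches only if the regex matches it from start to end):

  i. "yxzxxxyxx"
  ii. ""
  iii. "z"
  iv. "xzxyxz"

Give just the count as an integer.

2

i → no match
ii → match
iii → match
iv → no match
Total matched: 2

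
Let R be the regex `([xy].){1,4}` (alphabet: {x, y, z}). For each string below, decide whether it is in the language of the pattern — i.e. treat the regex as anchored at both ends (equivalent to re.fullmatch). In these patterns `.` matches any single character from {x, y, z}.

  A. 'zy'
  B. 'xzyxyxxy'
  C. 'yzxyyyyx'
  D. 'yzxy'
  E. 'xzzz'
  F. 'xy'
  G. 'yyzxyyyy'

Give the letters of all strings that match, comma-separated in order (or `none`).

A. 'zy' → no match
B. 'xzyxyxxy' → match
C. 'yzxyyyyx' → match
D. 'yzxy' → match
E. 'xzzz' → no match
F. 'xy' → match
G. 'yyzxyyyy' → no match

B, C, D, F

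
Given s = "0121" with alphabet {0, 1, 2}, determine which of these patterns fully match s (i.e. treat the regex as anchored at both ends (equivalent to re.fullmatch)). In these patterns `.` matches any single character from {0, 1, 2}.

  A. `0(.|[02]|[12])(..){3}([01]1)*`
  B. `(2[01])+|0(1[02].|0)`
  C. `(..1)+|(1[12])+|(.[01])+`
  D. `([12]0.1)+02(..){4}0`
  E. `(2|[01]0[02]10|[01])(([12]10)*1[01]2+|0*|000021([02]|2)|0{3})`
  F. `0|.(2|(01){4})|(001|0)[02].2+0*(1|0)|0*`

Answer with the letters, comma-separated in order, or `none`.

A → no match
B → match
C → match
D → no match — must end with "0"
E → no match
F → no match

B, C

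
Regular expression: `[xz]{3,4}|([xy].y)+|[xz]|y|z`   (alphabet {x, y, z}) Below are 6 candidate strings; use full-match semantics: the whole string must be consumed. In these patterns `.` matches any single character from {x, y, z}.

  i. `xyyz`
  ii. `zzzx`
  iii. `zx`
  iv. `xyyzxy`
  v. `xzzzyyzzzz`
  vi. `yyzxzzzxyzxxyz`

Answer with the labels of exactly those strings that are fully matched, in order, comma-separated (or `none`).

i → no match
ii → match
iii → no match
iv → no match
v → no match
vi → no match

ii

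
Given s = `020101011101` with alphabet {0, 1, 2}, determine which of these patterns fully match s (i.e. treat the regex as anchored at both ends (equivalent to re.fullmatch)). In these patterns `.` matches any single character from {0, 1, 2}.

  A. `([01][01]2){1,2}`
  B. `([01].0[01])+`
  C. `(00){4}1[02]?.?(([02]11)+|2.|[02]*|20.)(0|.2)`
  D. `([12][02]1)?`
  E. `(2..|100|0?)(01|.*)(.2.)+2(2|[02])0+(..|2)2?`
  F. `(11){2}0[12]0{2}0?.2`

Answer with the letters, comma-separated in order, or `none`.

B

A → no match — must end with `2`
B → match
C → no match — must start with `00`
D → no match
E → no match
F → no match — must start with `11`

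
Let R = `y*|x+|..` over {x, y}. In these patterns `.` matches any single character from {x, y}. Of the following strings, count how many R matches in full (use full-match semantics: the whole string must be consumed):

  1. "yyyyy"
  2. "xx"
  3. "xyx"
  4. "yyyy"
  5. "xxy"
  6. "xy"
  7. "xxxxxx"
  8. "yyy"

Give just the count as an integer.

6

1 → match
2 → match
3 → no match
4 → match
5 → no match
6 → match
7 → match
8 → match
Total matched: 6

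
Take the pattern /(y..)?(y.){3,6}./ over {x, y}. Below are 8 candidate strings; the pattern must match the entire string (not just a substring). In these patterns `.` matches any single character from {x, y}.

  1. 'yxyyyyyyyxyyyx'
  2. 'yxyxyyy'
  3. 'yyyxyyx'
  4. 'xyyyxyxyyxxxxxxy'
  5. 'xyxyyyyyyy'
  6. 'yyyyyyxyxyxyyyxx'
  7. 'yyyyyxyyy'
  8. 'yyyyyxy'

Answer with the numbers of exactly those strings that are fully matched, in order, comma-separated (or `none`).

2, 3, 6, 7, 8

1 → no match
2. 'yxyxyyy' → match
3. 'yyyxyyx' → match
4 → no match
5. 'xyxyyyyyyy' → no match
6 → match
7. 'yyyyyxyyy' → match
8. 'yyyyyxy' → match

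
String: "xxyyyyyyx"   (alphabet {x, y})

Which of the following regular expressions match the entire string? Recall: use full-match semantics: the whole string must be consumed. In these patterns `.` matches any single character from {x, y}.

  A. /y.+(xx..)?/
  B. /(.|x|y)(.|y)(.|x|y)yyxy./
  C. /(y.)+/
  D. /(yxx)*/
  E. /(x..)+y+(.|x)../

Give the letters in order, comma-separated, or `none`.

E

A → no match — must start with "y"
B → no match
C → no match — must start with "y"
D → no match
E → match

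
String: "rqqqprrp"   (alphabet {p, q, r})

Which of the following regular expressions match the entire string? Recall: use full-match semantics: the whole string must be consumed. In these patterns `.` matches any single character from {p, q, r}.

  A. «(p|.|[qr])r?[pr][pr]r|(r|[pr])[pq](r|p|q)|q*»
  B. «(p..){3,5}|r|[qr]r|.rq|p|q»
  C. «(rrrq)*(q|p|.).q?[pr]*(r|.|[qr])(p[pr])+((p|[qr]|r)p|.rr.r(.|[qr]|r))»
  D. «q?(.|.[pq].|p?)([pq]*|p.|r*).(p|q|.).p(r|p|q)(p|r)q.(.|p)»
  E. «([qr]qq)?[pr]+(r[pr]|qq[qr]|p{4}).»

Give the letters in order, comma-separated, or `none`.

A → no match
B → no match
C → match
D → no match
E → no match

C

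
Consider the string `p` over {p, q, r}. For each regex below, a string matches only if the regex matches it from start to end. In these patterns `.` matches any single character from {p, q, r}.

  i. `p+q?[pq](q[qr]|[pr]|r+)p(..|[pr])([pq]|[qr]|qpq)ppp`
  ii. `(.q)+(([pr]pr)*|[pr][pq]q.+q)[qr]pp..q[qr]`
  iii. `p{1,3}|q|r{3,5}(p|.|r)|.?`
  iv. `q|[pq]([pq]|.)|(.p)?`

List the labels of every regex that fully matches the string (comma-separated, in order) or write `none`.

iii

i → no match — must end with `ppp`
ii → no match
iii → match
iv → no match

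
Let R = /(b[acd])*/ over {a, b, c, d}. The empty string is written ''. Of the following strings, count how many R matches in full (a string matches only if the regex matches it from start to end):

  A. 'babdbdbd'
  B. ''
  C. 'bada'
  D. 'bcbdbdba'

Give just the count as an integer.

A. 'babdbdbd' → match
B. '' → match
C. 'bada' → no match
D. 'bcbdbdba' → match
Total matched: 3

3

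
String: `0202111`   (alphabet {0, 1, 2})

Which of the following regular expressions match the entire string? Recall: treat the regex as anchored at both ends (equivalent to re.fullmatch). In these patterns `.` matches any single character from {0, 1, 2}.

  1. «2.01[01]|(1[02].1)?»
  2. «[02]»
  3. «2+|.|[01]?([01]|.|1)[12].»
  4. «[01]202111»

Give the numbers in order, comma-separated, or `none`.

1 → no match
2 → no match
3 → no match
4 → match

4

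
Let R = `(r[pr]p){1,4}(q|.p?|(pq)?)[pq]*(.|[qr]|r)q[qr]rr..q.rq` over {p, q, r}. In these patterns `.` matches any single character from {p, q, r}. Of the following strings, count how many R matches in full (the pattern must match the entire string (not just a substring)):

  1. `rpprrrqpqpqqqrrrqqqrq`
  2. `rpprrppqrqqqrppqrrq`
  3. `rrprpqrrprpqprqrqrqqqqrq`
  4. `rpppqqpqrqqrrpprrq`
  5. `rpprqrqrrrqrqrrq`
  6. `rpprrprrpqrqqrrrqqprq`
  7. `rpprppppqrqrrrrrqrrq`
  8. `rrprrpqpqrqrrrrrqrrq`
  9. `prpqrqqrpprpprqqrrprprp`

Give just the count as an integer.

1 → no match
2 → no match
3 → no match
4 → no match
5 → match
6 → match
7 → match
8 → match
9 → no match — must start with `r`
Total matched: 4

4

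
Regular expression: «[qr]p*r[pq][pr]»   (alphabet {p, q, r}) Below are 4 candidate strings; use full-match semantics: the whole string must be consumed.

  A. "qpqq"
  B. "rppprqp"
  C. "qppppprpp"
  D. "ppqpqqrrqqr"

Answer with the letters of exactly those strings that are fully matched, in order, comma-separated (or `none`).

A → no match
B → match
C → match
D → no match

B, C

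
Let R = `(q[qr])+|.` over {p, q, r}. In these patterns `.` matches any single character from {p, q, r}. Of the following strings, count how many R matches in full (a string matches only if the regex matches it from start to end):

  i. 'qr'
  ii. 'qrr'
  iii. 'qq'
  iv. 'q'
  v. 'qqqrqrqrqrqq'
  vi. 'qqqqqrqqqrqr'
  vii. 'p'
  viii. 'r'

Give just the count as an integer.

i → match
ii → no match
iii → match
iv → match
v → match
vi → match
vii → match
viii → match
Total matched: 7

7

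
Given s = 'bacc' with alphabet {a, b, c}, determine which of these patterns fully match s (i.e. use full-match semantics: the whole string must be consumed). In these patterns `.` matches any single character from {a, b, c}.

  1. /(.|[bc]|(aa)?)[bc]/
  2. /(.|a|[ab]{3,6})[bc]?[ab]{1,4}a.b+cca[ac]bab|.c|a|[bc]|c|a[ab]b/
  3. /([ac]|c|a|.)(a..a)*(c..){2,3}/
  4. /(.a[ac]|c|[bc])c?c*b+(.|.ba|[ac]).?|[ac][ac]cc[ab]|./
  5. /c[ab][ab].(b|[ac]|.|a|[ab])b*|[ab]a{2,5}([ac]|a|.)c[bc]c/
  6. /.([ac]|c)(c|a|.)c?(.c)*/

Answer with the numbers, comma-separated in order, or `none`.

1 → no match
2 → no match
3 → no match
4 → no match
5 → no match
6 → match

6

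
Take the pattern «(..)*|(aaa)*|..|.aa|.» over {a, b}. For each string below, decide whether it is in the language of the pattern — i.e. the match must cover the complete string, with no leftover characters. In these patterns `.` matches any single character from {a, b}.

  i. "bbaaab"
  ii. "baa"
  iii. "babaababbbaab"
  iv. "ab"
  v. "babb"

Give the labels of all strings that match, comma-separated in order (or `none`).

i, ii, iv, v

i → match
ii → match
iii → no match
iv → match
v → match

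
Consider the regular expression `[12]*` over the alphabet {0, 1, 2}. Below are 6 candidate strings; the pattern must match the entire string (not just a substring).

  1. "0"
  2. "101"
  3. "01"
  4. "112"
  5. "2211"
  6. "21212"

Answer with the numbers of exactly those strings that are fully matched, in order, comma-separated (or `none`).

1 → no match
2 → no match
3 → no match
4 → match
5 → match
6 → match

4, 5, 6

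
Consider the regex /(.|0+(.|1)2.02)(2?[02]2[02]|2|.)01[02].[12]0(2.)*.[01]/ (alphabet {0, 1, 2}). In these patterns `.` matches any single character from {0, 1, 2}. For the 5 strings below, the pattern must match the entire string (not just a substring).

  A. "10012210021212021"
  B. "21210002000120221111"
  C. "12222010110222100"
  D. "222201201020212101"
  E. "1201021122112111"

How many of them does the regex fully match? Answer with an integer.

2

A → no match
B → no match
C → match
D → match
E → no match
Total matched: 2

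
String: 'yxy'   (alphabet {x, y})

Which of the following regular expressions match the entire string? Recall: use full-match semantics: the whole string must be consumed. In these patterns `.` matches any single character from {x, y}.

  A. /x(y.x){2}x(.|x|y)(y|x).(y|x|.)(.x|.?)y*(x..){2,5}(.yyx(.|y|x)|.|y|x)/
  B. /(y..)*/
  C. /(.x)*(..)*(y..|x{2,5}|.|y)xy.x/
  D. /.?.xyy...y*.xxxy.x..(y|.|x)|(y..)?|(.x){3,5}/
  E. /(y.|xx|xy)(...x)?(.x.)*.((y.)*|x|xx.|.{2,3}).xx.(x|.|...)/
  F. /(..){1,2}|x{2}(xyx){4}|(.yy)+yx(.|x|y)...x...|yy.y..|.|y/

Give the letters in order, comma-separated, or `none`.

A → no match — must start with 'xy'
B → match
C → no match — must end with 'x'
D → match
E → no match
F → no match

B, D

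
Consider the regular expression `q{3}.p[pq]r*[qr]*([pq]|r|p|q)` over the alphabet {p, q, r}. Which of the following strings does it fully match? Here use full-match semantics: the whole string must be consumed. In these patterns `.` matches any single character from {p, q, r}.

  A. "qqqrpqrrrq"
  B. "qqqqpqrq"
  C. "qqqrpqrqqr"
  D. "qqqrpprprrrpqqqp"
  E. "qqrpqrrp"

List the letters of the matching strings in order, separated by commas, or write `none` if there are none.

A, B, C

A → match
B → match
C → match
D → no match
E → no match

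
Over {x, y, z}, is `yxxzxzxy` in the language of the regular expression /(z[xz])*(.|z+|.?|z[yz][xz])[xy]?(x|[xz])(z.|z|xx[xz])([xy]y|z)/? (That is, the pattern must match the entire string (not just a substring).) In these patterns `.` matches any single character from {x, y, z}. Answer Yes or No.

No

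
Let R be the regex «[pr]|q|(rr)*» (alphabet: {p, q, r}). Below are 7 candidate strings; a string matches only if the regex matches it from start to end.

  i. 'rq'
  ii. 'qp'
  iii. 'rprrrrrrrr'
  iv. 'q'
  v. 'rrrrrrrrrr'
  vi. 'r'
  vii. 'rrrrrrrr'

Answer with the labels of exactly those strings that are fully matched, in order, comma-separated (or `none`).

i → no match
ii → no match
iii → no match
iv → match
v → match
vi → match
vii → match

iv, v, vi, vii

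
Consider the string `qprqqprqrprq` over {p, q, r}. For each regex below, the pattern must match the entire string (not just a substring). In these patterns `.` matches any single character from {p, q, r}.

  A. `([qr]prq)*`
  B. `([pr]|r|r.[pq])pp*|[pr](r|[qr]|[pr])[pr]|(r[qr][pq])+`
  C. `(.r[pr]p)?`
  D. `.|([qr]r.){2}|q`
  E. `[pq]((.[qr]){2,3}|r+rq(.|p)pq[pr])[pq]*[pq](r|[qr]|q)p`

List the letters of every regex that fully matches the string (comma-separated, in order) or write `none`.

A

A → match
B → no match
C → no match
D → no match
E → no match — must end with `p`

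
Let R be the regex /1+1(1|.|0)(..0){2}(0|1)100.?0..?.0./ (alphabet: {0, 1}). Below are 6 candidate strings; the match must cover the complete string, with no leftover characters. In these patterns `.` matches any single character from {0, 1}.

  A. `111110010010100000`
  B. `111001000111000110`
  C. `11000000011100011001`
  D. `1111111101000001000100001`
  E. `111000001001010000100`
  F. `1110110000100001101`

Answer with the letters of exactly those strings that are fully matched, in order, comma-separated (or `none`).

A → no match
B → no match
C → no match
D → no match
E → no match
F → no match

none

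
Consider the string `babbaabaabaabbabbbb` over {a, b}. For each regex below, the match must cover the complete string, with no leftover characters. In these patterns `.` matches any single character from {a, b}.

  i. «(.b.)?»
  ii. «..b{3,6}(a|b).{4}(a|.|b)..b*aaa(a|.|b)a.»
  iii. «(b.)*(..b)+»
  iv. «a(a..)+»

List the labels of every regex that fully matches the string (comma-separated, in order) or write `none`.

i → no match
ii → no match
iii → match
iv → no match — must start with `aa`

iii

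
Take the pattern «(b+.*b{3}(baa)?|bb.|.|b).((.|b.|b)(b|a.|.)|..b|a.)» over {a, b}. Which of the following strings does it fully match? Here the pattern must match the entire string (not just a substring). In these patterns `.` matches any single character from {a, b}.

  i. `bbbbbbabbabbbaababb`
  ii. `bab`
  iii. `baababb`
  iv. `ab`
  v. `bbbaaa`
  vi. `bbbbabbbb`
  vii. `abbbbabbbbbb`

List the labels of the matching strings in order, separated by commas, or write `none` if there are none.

v

i → no match
ii. `bab` → no match
iii. `baababb` → no match
iv. `ab` → no match
v. `bbbaaa` → match
vi. `bbbbabbbb` → no match
vii. `abbbbabbbbbb` → no match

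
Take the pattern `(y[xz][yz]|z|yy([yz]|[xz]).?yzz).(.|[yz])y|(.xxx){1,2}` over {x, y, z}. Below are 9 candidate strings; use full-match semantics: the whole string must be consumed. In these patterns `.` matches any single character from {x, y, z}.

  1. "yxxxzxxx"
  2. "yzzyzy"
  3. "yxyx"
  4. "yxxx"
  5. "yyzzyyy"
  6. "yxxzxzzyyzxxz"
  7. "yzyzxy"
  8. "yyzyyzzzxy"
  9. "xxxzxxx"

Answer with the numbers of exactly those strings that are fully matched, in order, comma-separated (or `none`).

1, 2, 4, 7, 8

1 → match
2 → match
3 → no match
4 → match
5 → no match
6 → no match
7 → match
8 → match
9 → no match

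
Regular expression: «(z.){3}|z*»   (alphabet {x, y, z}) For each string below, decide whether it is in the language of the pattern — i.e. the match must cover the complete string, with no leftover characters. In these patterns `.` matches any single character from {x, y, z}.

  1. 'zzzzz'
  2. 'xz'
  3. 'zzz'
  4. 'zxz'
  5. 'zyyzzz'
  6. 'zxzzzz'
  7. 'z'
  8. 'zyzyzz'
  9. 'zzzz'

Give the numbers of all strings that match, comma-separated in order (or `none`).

1, 3, 6, 7, 8, 9

1 → match
2 → no match
3 → match
4 → no match
5 → no match
6 → match
7 → match
8 → match
9 → match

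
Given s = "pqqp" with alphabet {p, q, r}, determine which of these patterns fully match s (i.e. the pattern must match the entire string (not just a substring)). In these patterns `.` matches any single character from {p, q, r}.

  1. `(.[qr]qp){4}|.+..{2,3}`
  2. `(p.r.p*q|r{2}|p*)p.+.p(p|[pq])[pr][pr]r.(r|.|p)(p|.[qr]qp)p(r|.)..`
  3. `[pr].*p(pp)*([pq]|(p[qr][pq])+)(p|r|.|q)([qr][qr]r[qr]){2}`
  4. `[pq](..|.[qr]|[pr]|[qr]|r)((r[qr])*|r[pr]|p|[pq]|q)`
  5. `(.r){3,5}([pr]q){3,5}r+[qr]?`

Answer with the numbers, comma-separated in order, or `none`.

1 → match
2 → no match
3 → no match
4 → match
5 → no match

1, 4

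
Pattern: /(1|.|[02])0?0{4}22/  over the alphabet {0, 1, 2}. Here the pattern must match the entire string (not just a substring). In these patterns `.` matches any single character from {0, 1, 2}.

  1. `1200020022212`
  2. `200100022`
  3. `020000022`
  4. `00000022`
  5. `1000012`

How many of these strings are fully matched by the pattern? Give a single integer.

1

1 → no match — must end with `022`
2 → no match
3 → no match
4 → match
5 → no match — must end with `022`
Total matched: 1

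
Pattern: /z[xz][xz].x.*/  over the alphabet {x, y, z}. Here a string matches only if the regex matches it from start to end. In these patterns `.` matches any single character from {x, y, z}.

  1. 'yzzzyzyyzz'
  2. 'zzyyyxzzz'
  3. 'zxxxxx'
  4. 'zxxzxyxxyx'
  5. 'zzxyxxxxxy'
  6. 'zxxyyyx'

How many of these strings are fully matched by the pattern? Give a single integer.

1 → no match — must start with 'z'
2 → no match
3 → match
4 → match
5 → match
6 → no match
Total matched: 3

3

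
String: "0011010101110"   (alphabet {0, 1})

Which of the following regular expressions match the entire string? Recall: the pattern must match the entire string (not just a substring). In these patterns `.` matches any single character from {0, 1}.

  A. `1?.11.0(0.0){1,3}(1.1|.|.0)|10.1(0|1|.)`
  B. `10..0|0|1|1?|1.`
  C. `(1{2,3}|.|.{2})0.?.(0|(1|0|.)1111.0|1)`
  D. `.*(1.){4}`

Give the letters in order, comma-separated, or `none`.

D

A → no match
B → no match
C → no match
D → match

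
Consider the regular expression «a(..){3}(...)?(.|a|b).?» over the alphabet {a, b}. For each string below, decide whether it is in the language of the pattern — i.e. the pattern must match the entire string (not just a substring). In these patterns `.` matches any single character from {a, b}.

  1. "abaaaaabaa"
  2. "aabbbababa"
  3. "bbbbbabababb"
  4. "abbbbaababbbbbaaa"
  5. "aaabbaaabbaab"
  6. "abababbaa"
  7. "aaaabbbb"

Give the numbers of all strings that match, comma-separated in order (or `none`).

6, 7

1. "abaaaaabaa" → no match
2. "aabbbababa" → no match
3. "bbbbbabababb" → no match — must start with "a"
4 → no match
5 → no match
6. "abababbaa" → match
7. "aaaabbbb" → match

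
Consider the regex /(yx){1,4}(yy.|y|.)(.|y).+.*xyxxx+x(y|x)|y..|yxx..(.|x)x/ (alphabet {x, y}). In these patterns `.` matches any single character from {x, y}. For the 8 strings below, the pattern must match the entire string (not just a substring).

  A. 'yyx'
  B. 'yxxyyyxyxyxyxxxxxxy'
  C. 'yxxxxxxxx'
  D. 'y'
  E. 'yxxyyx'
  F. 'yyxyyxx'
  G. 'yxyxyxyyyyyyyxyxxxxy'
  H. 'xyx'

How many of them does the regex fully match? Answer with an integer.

3

A → match
B → match
C → no match
D → no match
E → no match
F → no match
G → match
H → no match
Total matched: 3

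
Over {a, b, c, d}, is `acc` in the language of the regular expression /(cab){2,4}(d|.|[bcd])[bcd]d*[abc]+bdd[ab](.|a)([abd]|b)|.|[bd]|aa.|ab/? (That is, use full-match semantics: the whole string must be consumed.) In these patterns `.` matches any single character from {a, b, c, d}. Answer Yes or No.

No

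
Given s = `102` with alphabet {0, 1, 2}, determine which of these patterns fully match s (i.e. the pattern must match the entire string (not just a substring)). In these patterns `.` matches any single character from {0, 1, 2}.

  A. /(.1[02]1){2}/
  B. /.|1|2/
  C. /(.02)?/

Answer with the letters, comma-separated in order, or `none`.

A → no match — must end with `1`
B → no match
C → match

C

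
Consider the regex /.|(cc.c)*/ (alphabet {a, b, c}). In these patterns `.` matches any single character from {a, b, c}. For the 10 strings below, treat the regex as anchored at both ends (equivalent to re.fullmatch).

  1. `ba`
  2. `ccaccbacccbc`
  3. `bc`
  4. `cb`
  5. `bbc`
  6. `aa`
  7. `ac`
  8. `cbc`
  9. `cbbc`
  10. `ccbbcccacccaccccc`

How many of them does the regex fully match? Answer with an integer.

0

1 → no match
2 → no match
3 → no match
4 → no match
5 → no match
6 → no match
7 → no match
8 → no match
9 → no match
10 → no match
Total matched: 0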